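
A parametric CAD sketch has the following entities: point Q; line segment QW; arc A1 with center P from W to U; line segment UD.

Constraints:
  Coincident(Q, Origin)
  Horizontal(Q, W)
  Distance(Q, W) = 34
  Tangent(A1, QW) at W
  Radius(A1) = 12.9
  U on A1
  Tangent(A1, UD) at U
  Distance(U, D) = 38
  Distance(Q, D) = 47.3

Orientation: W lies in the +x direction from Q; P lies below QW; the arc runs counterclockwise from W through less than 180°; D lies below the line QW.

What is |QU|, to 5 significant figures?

23.540

Q is at the origin; QW is horizontal with |QW| = 34.0 and W on the +x side, so W = (34.000, 0.0000). The tangent condition forces PW to be normal to QW, so P = W + (0, -12.9) = (34.000, -12.900). Since PU ⟂ UD (tangency), |PD| = √(12.9² + 38.0²) = 40.130 regardless of where U sits on A1. So D lies on both circle(Q, 47.3) and circle(P, 40.130); the below-QW intersection is D = (11.233, -45.947). U is the foot of the tangent from D: U = (21.588, -9.3848).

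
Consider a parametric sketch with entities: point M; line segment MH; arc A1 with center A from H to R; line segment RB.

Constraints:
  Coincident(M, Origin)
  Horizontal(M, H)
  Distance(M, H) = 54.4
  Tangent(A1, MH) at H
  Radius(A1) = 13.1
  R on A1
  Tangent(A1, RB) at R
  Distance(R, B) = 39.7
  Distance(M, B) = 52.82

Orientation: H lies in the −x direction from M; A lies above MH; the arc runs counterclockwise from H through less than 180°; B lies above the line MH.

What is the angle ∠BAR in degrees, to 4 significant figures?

71.74°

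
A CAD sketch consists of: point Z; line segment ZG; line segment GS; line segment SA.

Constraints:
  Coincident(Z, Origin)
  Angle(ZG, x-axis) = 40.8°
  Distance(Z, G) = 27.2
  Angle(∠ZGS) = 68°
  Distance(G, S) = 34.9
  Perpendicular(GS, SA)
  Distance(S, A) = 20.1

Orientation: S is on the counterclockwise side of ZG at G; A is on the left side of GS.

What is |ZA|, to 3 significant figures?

25.2

∠ZGS = 68.0°, so GS runs at 40.8° + (180° − 68.0°) = 153° from the x-axis; with |GS| = 34.9, S = G + 34.9·(cos 153°, sin 153°) = (-10.5, 33.7). The perpendicularity gives SA at right angles to GS; with |SA| = 20.1 on the left of GS, A = S + 20.1·(-0.457, -0.889) = (-19.6, 15.8). Then |ZA| = |A − Z| = 25.2.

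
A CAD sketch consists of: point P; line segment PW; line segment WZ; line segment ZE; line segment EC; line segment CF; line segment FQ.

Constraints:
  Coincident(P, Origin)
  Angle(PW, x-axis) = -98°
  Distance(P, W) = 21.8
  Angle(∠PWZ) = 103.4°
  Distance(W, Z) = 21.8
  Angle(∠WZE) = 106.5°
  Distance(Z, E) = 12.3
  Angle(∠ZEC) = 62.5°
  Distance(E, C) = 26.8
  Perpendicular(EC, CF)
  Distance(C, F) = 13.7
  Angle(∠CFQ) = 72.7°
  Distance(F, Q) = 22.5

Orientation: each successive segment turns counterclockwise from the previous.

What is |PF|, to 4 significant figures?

28.75

P is at the origin; PW runs at -98.0° with length 21.8, so W = (-3.034, -21.59). ∠PWZ = 103.4° gives WZ at -21.40° from the x-axis; with |WZ| = 21.8, Z = (17.26, -29.54). ∠WZE = 106.5° gives ZE at 52.10° from the x-axis; with |ZE| = 12.3, E = (24.82, -19.84). ∠ZEC = 62.5° gives EC at 169.6° from the x-axis; with |EC| = 26.8, C = (-1.541, -15.00). The perpendicularity gives CF at right angles to EC, so CF runs at -100.4°; with |CF| = 13.7, F = (-4.014, -28.47). Then |PF| = |F − P| = 28.75.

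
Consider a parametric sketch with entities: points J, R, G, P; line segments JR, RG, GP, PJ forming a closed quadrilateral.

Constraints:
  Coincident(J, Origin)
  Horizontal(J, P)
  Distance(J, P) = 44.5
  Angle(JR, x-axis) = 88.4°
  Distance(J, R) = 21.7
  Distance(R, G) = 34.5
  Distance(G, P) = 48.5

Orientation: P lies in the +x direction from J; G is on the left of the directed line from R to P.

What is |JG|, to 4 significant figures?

51.95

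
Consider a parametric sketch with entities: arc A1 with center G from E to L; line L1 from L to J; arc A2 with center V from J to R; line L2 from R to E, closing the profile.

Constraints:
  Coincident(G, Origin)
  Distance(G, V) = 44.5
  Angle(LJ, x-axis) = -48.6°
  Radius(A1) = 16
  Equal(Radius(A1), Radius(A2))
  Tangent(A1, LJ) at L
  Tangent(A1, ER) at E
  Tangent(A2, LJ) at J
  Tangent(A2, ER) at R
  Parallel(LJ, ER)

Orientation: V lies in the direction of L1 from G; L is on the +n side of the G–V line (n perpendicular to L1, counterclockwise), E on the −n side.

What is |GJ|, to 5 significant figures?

47.289

The slot axis is L1's direction at -48.6°, so u = (cos -48.6°, sin -48.6°) = (0.66131, -0.75011) and n = (−sin -48.6°, cos -48.6°) = (0.75011, 0.66131). G is at the origin and V lies 44.5 along u from G, so V = 44.5·u = (29.428, -33.380). Tangency of A1 to both parallel lines with radius 16.0 puts L and E at G ± 16.0·n: L = (12.002, 10.581), E = (-12.002, -10.581). Equal radii place J and R the same way about V: J = V + 16.0·n = (41.430, -22.799), R = V − 16.0·n = (17.427, -43.961). Then |GJ| = |J − G| = 47.289.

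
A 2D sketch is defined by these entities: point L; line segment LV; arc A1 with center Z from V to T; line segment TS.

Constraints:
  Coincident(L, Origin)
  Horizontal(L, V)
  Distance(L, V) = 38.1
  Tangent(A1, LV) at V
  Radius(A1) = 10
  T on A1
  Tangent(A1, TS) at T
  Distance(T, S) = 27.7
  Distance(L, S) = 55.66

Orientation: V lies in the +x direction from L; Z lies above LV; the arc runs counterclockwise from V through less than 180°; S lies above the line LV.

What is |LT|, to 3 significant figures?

49.4

Checks: ∠(ZV, VL) = 90.00° ✓; |ZT| = 10.00 ✓; ∠(ZT, TS) = 90.00° ✓; |TS| = 27.70 ✓; |LS| = 55.66 ✓.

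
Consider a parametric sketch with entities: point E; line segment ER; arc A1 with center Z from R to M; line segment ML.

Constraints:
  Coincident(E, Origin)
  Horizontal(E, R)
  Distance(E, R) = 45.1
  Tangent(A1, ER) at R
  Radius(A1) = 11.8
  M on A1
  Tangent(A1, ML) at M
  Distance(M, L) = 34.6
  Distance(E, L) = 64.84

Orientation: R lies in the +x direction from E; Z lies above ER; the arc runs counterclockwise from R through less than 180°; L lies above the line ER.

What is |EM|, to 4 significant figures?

58.35

Checks: |ZM| = 11.80 ✓; ∠(ZM, ML) = 90.00° ✓; |ML| = 34.60 ✓; |EL| = 64.84 ✓.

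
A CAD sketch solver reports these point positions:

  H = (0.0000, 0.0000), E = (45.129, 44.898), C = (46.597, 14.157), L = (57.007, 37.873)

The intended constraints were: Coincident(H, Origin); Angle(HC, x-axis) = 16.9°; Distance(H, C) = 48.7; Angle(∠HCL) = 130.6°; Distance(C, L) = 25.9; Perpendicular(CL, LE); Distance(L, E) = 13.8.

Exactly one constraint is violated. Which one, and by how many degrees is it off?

Perpendicular(CL, LE) — off by 6.90°.

H = (0.00, 0.00) ✓; HC at 16.90° ✓; |HC| = 48.70 ✓; ∠HCL = 130.6° ✓; |CL| = 25.90 ✓; ∠(CL, LE) = 83.10° ✗; |LE| = 13.80 ✓.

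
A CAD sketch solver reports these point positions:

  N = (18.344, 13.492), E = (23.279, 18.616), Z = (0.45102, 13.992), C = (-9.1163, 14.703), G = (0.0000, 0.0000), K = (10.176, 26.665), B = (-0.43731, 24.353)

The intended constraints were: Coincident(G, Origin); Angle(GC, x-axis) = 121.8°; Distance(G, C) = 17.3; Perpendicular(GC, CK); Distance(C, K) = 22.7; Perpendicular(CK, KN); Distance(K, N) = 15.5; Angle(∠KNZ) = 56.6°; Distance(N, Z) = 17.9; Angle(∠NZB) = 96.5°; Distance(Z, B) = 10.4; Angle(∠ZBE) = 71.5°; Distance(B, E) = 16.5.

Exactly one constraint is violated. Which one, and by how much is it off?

Distance(B, E) = 16.5 — off by 7.90.

G = (0.00, 0.00) ✓; GC at 121.8° ✓; |GC| = 17.30 ✓; ∠(GC, CK) = 90.00° ✓; |CK| = 22.70 ✓; ∠(CK, KN) = 90.00° ✓; |KN| = 15.50 ✓; ∠KNZ = 56.60° ✓; |NZ| = 17.90 ✓; ∠NZB = 96.50° ✓; |ZB| = 10.40 ✓; ∠ZBE = 71.50° ✓; |BE| = 24.40 ✗.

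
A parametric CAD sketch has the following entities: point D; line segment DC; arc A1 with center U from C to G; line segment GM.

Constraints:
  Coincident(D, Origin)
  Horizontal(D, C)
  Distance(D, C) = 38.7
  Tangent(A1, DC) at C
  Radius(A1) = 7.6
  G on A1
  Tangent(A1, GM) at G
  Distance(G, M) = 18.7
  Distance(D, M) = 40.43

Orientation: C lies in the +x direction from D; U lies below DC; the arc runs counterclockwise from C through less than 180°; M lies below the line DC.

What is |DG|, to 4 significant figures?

31.99

Checks: |UG| = 7.600 ✓; ∠(UG, GM) = 90.00° ✓; |GM| = 18.70 ✓; |DM| = 40.43 ✓.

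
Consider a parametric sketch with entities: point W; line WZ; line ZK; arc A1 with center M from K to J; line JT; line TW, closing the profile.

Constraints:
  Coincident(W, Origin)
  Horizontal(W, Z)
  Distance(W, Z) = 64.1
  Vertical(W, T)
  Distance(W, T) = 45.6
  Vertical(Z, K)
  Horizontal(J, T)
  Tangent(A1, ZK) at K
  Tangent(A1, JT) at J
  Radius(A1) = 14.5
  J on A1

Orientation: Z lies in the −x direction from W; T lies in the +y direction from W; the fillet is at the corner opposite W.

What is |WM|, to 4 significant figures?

58.54

W is at the origin; W and Z share the same y with |WZ| = 64.1 and Z on the −x side, so Z = (-64.10, 0.000). W and T share the same x with |WT| = 45.6 and T on the +y side, so T = (0.000, 45.60). The virtual corner opposite W is at (-64.10, 45.60). The tangent condition forces MK to be normal to ZK and tangency of A1 to JT means the radius MJ is perpendicular to JT, with radius 14.5, so the center M sits 14.5 in from both sides at M = (-49.60, 31.10). Then |WM| = |M − W| = 58.54.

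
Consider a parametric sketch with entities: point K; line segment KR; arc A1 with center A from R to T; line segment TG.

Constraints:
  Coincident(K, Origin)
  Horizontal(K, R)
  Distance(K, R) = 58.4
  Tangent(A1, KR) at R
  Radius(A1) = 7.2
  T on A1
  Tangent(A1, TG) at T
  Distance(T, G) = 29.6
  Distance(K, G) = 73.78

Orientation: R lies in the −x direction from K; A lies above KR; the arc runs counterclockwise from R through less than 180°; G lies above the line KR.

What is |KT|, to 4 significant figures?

52.78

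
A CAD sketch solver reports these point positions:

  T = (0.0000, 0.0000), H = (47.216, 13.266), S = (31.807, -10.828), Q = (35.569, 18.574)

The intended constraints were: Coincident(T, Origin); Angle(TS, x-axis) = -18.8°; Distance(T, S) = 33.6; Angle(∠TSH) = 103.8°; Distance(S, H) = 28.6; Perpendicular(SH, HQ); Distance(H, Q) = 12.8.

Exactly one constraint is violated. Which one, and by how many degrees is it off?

Perpendicular(SH, HQ) — off by 8.10°.

T = (0.00, 0.00) ✓; TS at -18.80° ✓; |TS| = 33.60 ✓; ∠TSH = 103.8° ✓; |SH| = 28.60 ✓; ∠(SH, HQ) = 98.10° ✗; |HQ| = 12.80 ✓.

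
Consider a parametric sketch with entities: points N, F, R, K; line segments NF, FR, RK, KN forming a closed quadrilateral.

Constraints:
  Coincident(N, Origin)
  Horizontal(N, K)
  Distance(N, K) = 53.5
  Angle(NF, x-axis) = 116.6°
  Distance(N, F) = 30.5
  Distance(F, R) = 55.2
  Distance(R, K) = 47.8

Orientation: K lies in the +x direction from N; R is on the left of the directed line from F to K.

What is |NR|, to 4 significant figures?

59.50

N is at the origin; N and K share the same y with |NK| = 53.5 and K in +x, so K = (53.5, 0). NF runs at 116.6° with |NF| = 30.5, so F = (-13.66, 27.27). R is determined by |FR| = 55.2 and |RK| = 47.8 together: it lies at the intersection of circle(F, 55.2) and circle(K, 47.8). With |FK| = 72.48, the foot of the radical line on FK is 41.50 from F and the perpendicular offset is √(55.2² − 41.50²) = 36.40. Taking the left-of-FK solution: R = (38.49, 45.38).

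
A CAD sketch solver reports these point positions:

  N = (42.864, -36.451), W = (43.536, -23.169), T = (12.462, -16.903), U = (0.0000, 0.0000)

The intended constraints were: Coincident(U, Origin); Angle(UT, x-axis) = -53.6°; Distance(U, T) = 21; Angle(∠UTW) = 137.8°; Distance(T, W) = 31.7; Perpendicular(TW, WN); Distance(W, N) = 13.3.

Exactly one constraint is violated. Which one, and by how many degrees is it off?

Perpendicular(TW, WN) — off by 8.50°.

U = (0.00, 0.00) ✓; UT at -53.60° ✓; |UT| = 21.00 ✓; ∠UTW = 137.8° ✓; |TW| = 31.70 ✓; ∠(TW, WN) = 81.50° ✗; |WN| = 13.30 ✓.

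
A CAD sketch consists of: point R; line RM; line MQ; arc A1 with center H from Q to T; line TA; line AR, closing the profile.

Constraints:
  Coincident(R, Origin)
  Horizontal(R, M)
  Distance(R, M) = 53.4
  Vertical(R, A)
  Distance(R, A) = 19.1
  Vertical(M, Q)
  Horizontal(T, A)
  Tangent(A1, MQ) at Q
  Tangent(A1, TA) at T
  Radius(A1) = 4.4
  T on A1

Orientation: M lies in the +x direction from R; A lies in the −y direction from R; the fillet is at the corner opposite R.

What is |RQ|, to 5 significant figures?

55.386

R is at the origin; R and M share the same y with |RM| = 53.4 and M on the +x side, so M = (53.400, 0.0000). RA is vertical with |RA| = 19.1 and A on the −y side, so A = (0.0000, -19.100). The virtual corner opposite R is at (53.400, -19.100). Since A1 is tangent to MQ there, HQ ⟂ MQ and A1 meets TA tangentially, so HT is at right angles to TA, with radius 4.4, so the center H sits 4.4 in from both sides at H = (49.000, -14.700). That places the tangent points at Q = (53.400, -14.700) on MQ and T = (49.000, -19.100) on TA. Then |RQ| = |Q − R| = 55.386.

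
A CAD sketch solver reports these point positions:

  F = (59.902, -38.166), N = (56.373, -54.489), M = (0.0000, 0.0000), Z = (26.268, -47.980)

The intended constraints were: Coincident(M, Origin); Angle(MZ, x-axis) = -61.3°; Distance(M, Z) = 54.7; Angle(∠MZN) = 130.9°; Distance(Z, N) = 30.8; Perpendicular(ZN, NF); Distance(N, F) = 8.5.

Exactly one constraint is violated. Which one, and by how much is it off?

Distance(N, F) = 8.5 — off by 8.20.

M = (0.00, 0.00) ✓; MZ at -61.30° ✓; |MZ| = 54.70 ✓; ∠MZN = 130.9° ✓; |ZN| = 30.80 ✓; ∠(ZN, NF) = 90.00° ✓; |NF| = 16.70 ✗.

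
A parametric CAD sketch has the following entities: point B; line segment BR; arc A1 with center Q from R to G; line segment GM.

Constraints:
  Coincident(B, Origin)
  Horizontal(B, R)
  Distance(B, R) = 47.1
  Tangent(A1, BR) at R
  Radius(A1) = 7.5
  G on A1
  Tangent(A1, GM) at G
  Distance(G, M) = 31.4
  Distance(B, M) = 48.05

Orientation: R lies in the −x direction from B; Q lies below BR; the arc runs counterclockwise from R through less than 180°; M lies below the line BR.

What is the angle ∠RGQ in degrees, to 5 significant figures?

24.205°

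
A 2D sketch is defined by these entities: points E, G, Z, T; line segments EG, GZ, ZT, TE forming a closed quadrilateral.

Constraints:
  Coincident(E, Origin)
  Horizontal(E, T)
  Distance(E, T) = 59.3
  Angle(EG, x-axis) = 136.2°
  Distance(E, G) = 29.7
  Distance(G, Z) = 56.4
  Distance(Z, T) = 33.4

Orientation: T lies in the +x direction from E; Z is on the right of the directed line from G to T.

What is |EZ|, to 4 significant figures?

28.24

Checks: |GZ| = 56.40 ✓; |ZT| = 33.40 ✓.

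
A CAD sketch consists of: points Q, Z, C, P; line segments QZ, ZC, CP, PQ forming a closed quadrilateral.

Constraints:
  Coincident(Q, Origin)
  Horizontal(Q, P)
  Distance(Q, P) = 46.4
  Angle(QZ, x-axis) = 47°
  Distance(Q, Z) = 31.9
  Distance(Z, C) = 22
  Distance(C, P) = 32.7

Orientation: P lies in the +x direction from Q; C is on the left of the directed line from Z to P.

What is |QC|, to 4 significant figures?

52.88

Checks: Q = (0.00, 0.00) ✓; |ZC| = 22.00 ✓; |CP| = 32.70 ✓.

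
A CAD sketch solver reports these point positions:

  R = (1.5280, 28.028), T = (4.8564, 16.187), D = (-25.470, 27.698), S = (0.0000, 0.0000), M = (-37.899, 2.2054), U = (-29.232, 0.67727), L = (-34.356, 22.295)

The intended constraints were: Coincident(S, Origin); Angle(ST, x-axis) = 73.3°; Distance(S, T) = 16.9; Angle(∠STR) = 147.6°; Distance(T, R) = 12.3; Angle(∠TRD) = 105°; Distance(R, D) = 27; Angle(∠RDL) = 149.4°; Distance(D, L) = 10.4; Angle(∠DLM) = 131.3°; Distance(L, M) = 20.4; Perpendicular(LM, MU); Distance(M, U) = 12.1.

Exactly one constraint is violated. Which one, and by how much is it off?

Distance(M, U) = 12.1 — off by 3.30.

S = (0.00, 0.00) ✓; ST at 73.30° ✓; |ST| = 16.90 ✓; ∠STR = 147.6° ✓; |TR| = 12.30 ✓; ∠TRD = 105.0° ✓; |RD| = 27.00 ✓; ∠RDL = 149.4° ✓; |DL| = 10.40 ✓; ∠DLM = 131.3° ✓; |LM| = 20.40 ✓; ∠(LM, MU) = 90.00° ✓; |MU| = 8.801 ✗.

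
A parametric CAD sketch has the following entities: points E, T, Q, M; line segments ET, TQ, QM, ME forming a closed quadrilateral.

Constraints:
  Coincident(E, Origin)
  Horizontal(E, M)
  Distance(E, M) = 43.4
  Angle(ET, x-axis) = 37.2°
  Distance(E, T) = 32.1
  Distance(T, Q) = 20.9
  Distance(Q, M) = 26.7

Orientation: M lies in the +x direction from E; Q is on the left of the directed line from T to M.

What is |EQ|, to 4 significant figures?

52.45

Checks: |TQ| = 20.90 ✓; |QM| = 26.70 ✓.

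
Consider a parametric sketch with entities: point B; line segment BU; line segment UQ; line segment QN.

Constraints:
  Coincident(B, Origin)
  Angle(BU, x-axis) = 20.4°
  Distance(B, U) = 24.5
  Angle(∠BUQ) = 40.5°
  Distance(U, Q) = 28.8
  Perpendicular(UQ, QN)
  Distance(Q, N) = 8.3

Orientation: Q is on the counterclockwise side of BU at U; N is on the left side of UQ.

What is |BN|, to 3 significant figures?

12.7

B is at the origin; BU runs at 20.4° with length 24.5, so U = 24.5·(cos 20.4°, sin 20.4°) = (23.0, 8.54). ∠BUQ = 40.5°, so UQ runs at 20.4° + (180° − 40.5°) = 160° from the x-axis; with |UQ| = 28.8, Q = U + 28.8·(cos 160°, sin 160°) = (-4.08, 18.4). UQ ⟂ QN; with |QN| = 8.3 on the left of UQ, N = Q + 8.3·(-0.344, -0.939) = (-6.93, 10.6). Then |BN| = |N − B| = 12.7.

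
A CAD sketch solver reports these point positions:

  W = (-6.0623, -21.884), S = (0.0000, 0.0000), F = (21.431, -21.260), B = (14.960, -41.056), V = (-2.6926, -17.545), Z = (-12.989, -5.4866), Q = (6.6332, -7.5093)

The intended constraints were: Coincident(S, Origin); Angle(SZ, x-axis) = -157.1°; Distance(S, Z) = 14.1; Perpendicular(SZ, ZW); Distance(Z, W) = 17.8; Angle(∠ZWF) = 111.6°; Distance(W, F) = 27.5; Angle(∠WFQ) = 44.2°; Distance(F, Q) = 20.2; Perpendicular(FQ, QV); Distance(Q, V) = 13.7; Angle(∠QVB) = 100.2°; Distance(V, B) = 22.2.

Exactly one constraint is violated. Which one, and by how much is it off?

Distance(V, B) = 22.2 — off by 7.20.

S = (0.00, 0.00) ✓; SZ at -157.1° ✓; |SZ| = 14.10 ✓; ∠(SZ, ZW) = 90.00° ✓; |ZW| = 17.80 ✓; ∠ZWF = 111.6° ✓; |WF| = 27.50 ✓; ∠WFQ = 44.20° ✓; |FQ| = 20.20 ✓; ∠(FQ, QV) = 90.00° ✓; |QV| = 13.70 ✓; ∠QVB = 100.2° ✓; |VB| = 29.40 ✗.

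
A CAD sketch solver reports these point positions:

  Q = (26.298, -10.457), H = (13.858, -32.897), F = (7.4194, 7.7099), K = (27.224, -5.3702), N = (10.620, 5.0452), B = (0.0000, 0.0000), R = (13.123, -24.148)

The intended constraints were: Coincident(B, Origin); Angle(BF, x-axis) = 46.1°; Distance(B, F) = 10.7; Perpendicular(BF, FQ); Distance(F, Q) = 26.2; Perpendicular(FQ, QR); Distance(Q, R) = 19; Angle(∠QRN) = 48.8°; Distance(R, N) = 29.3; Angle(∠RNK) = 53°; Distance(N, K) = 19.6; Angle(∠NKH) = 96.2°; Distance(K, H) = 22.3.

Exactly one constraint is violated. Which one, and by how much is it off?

Distance(K, H) = 22.3 — off by 8.30.

B = (0.00, 0.00) ✓; BF at 46.10° ✓; |BF| = 10.70 ✓; ∠(BF, FQ) = 90.00° ✓; |FQ| = 26.20 ✓; ∠(FQ, QR) = 90.00° ✓; |QR| = 19.00 ✓; ∠QRN = 48.80° ✓; |RN| = 29.30 ✓; ∠RNK = 53.00° ✓; |NK| = 19.60 ✓; ∠NKH = 96.20° ✓; |KH| = 30.60 ✗.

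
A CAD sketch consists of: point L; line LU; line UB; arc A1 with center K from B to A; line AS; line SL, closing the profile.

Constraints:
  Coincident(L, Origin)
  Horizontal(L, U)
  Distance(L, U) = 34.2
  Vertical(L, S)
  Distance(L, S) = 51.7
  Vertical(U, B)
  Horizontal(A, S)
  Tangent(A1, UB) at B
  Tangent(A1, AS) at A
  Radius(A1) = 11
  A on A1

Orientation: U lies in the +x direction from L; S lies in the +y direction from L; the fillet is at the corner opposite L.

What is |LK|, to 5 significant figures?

46.848

L is at the origin; LU is horizontal with |LU| = 34.2 and U on the +x side, so U = (34.200, 0.0000). LS is vertical with |LS| = 51.7 and S on the +y side, so S = (0.0000, 51.700). The virtual corner opposite L is at (34.200, 51.700). A1 meets UB tangentially, so KB is at right angles to UB and the tangent condition forces KA to be normal to AS, with radius 11.0, so the center K sits 11.0 in from both sides at K = (23.200, 40.700). Then |LK| = |K − L| = 46.848.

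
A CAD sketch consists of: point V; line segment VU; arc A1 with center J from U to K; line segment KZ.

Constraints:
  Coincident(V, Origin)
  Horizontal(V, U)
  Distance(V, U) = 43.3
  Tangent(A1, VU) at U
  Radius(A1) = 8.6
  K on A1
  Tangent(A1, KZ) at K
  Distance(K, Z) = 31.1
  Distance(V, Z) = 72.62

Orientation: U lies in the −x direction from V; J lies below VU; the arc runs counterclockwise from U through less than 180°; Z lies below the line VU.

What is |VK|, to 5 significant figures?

51.211

V is at the origin; VU is horizontal with |VU| = 43.3 and U on the −x side, so U = (-43.300, 0.0000). The tangent condition forces JU to be normal to VU, so J = U + (0, -8.6) = (-43.300, -8.6000). Since JK ⟂ KZ (tangency), |JZ| = √(8.6² + 31.1²) = 32.267 regardless of where K sits on A1. So Z lies on both circle(V, 72.62) and circle(J, 32.267); the below-VU intersection is Z = (-64.911, -32.561). K is the foot of the tangent from Z: K = (-50.990, -4.7506).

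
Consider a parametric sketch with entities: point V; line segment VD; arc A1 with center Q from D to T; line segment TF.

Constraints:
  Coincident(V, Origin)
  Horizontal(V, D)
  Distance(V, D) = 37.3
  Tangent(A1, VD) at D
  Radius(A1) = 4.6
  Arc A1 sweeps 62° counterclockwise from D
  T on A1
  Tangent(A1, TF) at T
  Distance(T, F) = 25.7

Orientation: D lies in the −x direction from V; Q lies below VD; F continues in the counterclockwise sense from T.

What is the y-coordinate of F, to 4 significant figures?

-25.13

V is at the origin; V and D share the same y with |VD| = 37.3 and D on the −x side, so D = (-37.30, 0.000). The tangent condition forces QD to be normal to VD, so Q = D + (0, -4.6) = (-37.30, -4.600). On A1, D sits at bearing 90° from Q; a 62° counterclockwise sweep puts T at bearing 152°, so T = Q + 4.6·(cos 152°, sin 152°) = (-41.36, -2.440). Tangency of A1 to TF means the radius QT is perpendicular to TF, so TF runs along (−sin 152°, cos 152°); with |TF| = 25.7, F = (-53.43, -25.13). So F.y = -25.13.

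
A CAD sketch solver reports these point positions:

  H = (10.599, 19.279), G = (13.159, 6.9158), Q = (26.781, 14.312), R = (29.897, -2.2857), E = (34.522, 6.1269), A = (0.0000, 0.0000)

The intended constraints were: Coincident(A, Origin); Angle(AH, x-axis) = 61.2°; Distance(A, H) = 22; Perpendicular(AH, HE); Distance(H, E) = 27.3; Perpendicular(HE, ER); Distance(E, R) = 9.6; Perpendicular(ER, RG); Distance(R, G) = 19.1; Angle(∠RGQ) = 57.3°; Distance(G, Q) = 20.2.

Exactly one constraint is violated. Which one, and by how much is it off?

Distance(G, Q) = 20.2 — off by 4.70.

A = (0.00, 0.00) ✓; AH at 61.20° ✓; |AH| = 22.00 ✓; ∠(AH, HE) = 90.00° ✓; |HE| = 27.30 ✓; ∠(HE, ER) = 90.00° ✓; |ER| = 9.600 ✓; ∠(ER, RG) = 90.00° ✓; |RG| = 19.10 ✓; ∠RGQ = 57.30° ✓; |GQ| = 15.50 ✗.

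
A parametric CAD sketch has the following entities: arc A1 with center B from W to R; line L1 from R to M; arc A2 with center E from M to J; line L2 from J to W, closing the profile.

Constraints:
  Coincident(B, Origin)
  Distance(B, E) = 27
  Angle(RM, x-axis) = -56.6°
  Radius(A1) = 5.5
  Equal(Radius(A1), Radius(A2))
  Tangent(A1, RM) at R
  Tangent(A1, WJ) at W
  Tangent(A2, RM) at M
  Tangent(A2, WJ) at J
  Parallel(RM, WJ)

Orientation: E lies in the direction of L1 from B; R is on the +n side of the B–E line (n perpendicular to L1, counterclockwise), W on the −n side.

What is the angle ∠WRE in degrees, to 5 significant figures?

78.486°

The slot axis is L1's direction at -56.6°, so u = (cos -56.6°, sin -56.6°) = (0.55048, -0.83485) and n = (−sin -56.6°, cos -56.6°) = (0.83485, 0.55048). B is at the origin and E lies 27.0 along u from B, so E = 27.0·u = (14.863, -22.541). Tangency of A1 to both parallel lines with radius 5.5 puts R and W at B ± 5.5·n: R = (4.5917, 3.0276), W = (-4.5917, -3.0276). Then cos ∠WRE = RW·RE / (|RW||RE|), giving 78.486°.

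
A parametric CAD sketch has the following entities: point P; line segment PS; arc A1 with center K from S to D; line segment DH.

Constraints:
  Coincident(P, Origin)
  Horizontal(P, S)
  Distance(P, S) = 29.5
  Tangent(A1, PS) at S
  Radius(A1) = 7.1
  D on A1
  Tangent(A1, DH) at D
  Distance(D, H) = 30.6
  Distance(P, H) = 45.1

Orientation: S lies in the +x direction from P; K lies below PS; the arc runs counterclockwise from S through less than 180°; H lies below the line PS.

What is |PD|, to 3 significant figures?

23.6

Checks: P.y = 0.00, S.y = 0.00 ✓; |PS| = 29.50 ✓; |KD| = 7.100 ✓; ∠(KD, DH) = 90.00° ✓; |DH| = 30.60 ✓; |PH| = 45.10 ✓.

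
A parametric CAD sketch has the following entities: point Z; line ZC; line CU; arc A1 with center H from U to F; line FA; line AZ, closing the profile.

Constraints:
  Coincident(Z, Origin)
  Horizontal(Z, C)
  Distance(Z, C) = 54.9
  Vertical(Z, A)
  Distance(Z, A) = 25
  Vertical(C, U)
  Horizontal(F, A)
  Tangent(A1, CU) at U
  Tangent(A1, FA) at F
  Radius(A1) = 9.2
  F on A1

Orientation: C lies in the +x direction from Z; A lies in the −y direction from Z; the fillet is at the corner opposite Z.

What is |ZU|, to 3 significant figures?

57.1

Z is at the origin; Z and C share the same y with |ZC| = 54.9 and C on the +x side, so C = (54.9, 0.00). ZA is vertical with |ZA| = 25.0 and A on the −y side, so A = (0.00, -25.0). The virtual corner opposite Z is at (54.9, -25.0). Tangency of A1 to CU means the radius HU is perpendicular to CU and since A1 is tangent to FA there, HF ⟂ FA, with radius 9.2, so the center H sits 9.2 in from both sides at H = (45.7, -15.8). That places the tangent points at U = (54.9, -15.8) on CU and F = (45.7, -25.0) on FA. Then |ZU| = |U − Z| = 57.1.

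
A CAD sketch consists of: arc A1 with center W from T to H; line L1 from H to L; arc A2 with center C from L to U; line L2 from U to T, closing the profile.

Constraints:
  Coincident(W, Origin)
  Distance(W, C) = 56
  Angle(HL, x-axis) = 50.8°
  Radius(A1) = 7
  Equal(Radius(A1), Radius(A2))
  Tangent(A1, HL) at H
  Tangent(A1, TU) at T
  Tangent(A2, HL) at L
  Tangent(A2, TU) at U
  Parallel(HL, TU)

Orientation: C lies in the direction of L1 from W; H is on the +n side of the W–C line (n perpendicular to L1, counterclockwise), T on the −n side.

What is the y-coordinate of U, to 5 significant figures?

38.973

The slot axis is L1's direction at 50.8°, so u = (cos 50.8°, sin 50.8°) = (0.63203, 0.77494) and n = (−sin 50.8°, cos 50.8°) = (-0.77494, 0.63203). W is at the origin and C lies 56.0 along u from W, so C = 56.0·u = (35.394, 43.397). Tangency of A1 to both parallel lines with radius 7.0 puts H and T at W ± 7.0·n: H = (-5.4246, 4.4242), T = (5.4246, -4.4242). Equal radii place L and U the same way about C: L = C + 7.0·n = (29.969, 47.821), U = C − 7.0·n = (40.818, 38.973). So U.y = 38.973.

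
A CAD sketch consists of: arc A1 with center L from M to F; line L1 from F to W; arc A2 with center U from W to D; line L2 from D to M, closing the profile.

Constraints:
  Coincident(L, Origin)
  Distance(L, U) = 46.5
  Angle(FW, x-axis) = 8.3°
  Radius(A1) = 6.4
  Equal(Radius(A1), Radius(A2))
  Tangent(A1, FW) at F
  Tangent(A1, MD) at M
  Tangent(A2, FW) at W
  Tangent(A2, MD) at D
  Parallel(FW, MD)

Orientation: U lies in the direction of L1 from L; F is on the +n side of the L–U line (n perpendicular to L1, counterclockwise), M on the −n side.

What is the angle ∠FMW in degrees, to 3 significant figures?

74.6°

The slot axis is L1's direction at 8.3°, so u = (cos 8.3°, sin 8.3°) = (0.990, 0.144) and n = (−sin 8.3°, cos 8.3°) = (-0.144, 0.990). L is at the origin and U lies 46.5 along u from L, so U = 46.5·u = (46.0, 6.71). Tangency of A1 to both parallel lines with radius 6.4 puts F and M at L ± 6.4·n: F = (-0.924, 6.33), M = (0.924, -6.33). Equal radii place W and D the same way about U: W = U + 6.4·n = (45.1, 13.0), D = U − 6.4·n = (46.9, 0.380). Then cos ∠FMW = MF·MW / (|MF||MW|), giving 74.6°.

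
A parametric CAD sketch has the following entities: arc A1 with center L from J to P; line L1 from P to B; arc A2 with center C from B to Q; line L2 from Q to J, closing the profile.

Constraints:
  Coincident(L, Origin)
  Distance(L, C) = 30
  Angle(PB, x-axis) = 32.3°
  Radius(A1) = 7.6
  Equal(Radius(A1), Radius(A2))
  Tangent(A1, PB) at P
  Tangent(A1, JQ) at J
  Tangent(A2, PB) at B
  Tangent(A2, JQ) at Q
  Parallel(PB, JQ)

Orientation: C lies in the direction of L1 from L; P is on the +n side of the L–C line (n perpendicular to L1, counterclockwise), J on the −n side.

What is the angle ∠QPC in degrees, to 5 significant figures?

12.654°

The slot axis is L1's direction at 32.3°, so u = (cos 32.3°, sin 32.3°) = (0.84526, 0.53435) and n = (−sin 32.3°, cos 32.3°) = (-0.53435, 0.84526). L is at the origin and C lies 30.0 along u from L, so C = 30.0·u = (25.358, 16.031). Tangency of A1 to both parallel lines with radius 7.6 puts P and J at L ± 7.6·n: P = (-4.0611, 6.4240), J = (4.0611, -6.4240). Equal radii place B and Q the same way about C: B = C + 7.6·n = (21.297, 22.455), Q = C − 7.6·n = (29.419, 9.6066). Then cos ∠QPC = PQ·PC / (|PQ||PC|), giving 12.654°.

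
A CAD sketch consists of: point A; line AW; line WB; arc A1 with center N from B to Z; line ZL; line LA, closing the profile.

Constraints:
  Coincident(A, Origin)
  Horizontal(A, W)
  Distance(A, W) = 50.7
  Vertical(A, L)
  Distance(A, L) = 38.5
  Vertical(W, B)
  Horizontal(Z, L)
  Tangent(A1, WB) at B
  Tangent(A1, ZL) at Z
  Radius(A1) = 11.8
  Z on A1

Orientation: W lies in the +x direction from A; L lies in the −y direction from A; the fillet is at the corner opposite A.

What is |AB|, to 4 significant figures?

57.30

A is at the origin; A and W share the same y with |AW| = 50.7 and W on the +x side, so W = (50.70, 0.000). AL is vertical with |AL| = 38.5 and L on the −y side, so L = (0.000, -38.50). The virtual corner opposite A is at (50.70, -38.50). A1 meets WB tangentially, so NB is at right angles to WB and the tangent condition forces NZ to be normal to ZL, with radius 11.8, so the center N sits 11.8 in from both sides at N = (38.90, -26.70). That places the tangent points at B = (50.70, -26.70) on WB and Z = (38.90, -38.50) on ZL. Then |AB| = |B − A| = 57.30.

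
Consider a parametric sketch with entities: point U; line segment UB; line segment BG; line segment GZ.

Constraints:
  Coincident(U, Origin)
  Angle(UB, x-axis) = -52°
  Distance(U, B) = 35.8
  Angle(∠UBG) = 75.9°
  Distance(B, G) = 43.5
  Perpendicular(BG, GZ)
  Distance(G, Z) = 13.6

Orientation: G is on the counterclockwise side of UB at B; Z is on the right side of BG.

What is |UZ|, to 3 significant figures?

59.5

∠UBG = 75.9°, so BG runs at -52.0° + (180° − 75.9°) = 52.1° from the x-axis; with |BG| = 43.5, G = B + 43.5·(cos 52.1°, sin 52.1°) = (48.8, 6.11). BG is perpendicular to GZ; with |GZ| = 13.6 on the right of BG, Z = G + 13.6·(0.789, -0.614) = (59.5, -2.24). Then |UZ| = |Z − U| = 59.5.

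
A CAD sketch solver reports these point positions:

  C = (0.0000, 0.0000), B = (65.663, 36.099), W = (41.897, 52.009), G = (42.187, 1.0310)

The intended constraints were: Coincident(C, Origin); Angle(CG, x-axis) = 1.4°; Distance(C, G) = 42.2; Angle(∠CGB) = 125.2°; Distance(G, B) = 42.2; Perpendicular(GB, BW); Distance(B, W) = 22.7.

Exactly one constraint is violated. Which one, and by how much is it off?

Distance(B, W) = 22.7 — off by 5.90.

C = (0.00, 0.00) ✓; CG at 1.400° ✓; |CG| = 42.20 ✓; ∠CGB = 125.2° ✓; |GB| = 42.20 ✓; ∠(GB, BW) = 90.00° ✓; |BW| = 28.60 ✗.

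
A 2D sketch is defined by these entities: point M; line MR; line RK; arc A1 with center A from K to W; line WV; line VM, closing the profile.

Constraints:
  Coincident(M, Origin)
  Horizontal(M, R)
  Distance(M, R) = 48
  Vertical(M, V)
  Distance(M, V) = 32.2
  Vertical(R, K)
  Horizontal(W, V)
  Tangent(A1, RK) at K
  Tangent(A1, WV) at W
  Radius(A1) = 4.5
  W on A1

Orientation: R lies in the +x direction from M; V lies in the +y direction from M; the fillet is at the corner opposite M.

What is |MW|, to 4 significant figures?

54.12

M is at the origin; MR is horizontal with |MR| = 48.0 and R on the +x side, so R = (48.00, 0.000). MV is vertical with |MV| = 32.2 and V on the +y side, so V = (0.000, 32.20). The virtual corner opposite M is at (48.00, 32.20). The tangent condition forces AK to be normal to RK and the tangent condition forces AW to be normal to WV, with radius 4.5, so the center A sits 4.5 in from both sides at A = (43.50, 27.70). That places the tangent points at K = (48.00, 27.70) on RK and W = (43.50, 32.20) on WV. Then |MW| = |W − M| = 54.12.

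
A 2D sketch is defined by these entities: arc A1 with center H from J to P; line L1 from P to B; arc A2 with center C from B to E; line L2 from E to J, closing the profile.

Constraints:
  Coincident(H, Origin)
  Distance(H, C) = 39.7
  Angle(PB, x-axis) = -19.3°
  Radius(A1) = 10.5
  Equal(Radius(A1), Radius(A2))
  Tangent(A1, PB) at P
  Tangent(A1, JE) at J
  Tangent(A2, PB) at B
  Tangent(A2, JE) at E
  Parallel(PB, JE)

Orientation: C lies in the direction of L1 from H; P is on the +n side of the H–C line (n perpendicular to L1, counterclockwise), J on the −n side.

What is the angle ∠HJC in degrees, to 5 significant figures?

75.185°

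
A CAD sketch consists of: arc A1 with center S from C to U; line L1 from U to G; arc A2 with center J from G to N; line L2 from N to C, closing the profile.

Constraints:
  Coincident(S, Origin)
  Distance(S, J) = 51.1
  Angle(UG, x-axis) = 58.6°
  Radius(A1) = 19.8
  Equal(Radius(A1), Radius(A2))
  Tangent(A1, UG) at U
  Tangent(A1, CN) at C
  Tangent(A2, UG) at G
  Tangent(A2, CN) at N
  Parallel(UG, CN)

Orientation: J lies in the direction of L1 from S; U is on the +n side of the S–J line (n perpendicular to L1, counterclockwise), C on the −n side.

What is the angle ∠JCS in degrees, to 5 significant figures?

68.820°

The slot axis is L1's direction at 58.6°, so u = (cos 58.6°, sin 58.6°) = (0.52101, 0.85355) and n = (−sin 58.6°, cos 58.6°) = (-0.85355, 0.52101). S is at the origin and J lies 51.1 along u from S, so J = 51.1·u = (26.624, 43.616). Tangency of A1 to both parallel lines with radius 19.8 puts U and C at S ± 19.8·n: U = (-16.900, 10.316), C = (16.900, -10.316). Then cos ∠JCS = CJ·CS / (|CJ||CS|), giving 68.820°.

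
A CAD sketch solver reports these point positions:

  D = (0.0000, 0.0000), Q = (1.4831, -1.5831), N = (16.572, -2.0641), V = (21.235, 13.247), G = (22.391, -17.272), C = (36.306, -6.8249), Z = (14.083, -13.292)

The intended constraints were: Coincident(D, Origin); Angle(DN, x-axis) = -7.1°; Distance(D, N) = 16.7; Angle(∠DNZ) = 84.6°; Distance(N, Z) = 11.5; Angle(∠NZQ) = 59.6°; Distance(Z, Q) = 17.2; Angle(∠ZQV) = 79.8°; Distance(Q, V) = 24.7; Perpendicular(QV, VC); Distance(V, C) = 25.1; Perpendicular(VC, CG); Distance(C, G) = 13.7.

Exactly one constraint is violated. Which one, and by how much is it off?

Distance(C, G) = 13.7 — off by 3.70.

D = (0.00, 0.00) ✓; DN at -7.100° ✓; |DN| = 16.70 ✓; ∠DNZ = 84.60° ✓; |NZ| = 11.50 ✓; ∠NZQ = 59.60° ✓; |ZQ| = 17.20 ✓; ∠ZQV = 79.80° ✓; |QV| = 24.70 ✓; ∠(QV, VC) = 90.00° ✓; |VC| = 25.10 ✓; ∠(VC, CG) = 90.00° ✓; |CG| = 17.40 ✗.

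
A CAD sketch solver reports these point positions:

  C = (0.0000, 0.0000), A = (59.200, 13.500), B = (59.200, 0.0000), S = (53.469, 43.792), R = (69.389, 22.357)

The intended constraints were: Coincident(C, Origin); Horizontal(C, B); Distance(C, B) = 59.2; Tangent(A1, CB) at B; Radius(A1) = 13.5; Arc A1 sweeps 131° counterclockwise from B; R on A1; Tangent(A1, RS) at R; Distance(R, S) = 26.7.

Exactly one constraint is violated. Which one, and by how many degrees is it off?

Tangent(A1, RS) at R — off by 4.40°.

C = (0.00, 0.00) ✓; C.y = 0.00, B.y = 0.00 ✓; |CB| = 59.20 ✓; ∠(AB, BC) = 90.00° ✓; |AB| = 13.50 ✓; bearing(A→R) − bearing(A→B) = 131.0° ✓; |AR| = 13.50 ✓; ∠(AR, RS) = 94.40° ✗; |RS| = 26.70 ✓.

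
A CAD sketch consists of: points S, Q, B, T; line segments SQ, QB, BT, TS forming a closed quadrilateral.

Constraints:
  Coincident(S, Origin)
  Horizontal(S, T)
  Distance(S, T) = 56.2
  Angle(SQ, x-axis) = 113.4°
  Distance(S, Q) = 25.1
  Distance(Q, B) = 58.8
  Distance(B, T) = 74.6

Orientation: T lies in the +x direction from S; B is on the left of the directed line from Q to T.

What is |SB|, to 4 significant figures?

73.84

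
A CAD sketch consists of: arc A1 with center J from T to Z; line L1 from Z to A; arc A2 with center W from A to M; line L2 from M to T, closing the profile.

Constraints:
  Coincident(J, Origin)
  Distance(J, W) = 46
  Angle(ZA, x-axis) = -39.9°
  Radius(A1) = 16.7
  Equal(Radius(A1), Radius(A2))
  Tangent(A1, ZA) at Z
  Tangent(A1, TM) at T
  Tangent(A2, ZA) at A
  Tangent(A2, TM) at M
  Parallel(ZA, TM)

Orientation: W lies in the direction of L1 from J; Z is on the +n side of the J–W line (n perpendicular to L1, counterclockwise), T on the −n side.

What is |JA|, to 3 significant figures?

48.9

The slot axis is L1's direction at -39.9°, so u = (cos -39.9°, sin -39.9°) = (0.767, -0.641) and n = (−sin -39.9°, cos -39.9°) = (0.641, 0.767). J is at the origin and W lies 46.0 along u from J, so W = 46.0·u = (35.3, -29.5). Tangency of A1 to both parallel lines with radius 16.7 puts Z and T at J ± 16.7·n: Z = (10.7, 12.8), T = (-10.7, -12.8). Equal radii place A and M the same way about W: A = W + 16.7·n = (46.0, -16.7), M = W − 16.7·n = (24.6, -42.3). Then |JA| = |A − J| = 48.9.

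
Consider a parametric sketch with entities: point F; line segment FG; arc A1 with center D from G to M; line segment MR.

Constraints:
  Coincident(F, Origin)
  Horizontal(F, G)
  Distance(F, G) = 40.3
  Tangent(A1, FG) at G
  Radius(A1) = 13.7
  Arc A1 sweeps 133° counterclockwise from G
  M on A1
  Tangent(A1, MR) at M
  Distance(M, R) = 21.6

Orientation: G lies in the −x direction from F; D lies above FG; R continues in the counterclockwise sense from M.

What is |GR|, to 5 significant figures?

39.125

F is at the origin; FG is horizontal with |FG| = 40.3 and G on the −x side, so G = (-40.300, 0.0000). The tangent condition forces DG to be normal to FG, so D = G + (0, 13.7) = (-40.300, 13.700). On A1, G sits at bearing -90° from D; a 133° counterclockwise sweep puts M at bearing 43°, so M = D + 13.7·(cos 43°, sin 43°) = (-30.280, 23.043). The tangent condition forces DM to be normal to MR, so MR runs along (−sin 43°, cos 43°); with |MR| = 21.6, R = (-45.012, 38.841). Then |GR| = |R − G| = 39.125.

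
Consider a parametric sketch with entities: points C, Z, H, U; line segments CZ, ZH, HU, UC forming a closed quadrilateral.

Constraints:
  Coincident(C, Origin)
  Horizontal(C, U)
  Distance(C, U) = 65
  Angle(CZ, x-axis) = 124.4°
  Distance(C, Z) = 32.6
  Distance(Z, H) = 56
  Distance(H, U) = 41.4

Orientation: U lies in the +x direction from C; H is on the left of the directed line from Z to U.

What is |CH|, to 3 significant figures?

48.5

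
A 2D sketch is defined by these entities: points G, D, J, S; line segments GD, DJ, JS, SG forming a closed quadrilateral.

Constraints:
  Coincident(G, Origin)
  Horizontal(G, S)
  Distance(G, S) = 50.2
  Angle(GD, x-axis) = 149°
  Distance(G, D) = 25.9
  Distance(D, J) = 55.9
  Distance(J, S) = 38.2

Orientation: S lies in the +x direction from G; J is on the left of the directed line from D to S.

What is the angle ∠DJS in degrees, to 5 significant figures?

101.29°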